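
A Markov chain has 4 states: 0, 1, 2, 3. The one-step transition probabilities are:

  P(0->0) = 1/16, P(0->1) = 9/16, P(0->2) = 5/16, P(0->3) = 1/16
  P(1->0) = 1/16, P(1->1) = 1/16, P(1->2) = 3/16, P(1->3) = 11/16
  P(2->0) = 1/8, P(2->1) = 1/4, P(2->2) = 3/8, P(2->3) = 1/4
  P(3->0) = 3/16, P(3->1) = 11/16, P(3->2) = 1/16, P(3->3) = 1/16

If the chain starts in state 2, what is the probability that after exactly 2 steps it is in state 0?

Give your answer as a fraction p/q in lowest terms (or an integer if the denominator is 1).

Answer: 15/128

Derivation:
Computing P^2 by repeated multiplication:
P^1 =
  0: [1/16, 9/16, 5/16, 1/16]
  1: [1/16, 1/16, 3/16, 11/16]
  2: [1/8, 1/4, 3/8, 1/4]
  3: [3/16, 11/16, 1/16, 1/16]
P^2 =
  0: [23/256, 49/256, 63/256, 121/256]
  1: [41/256, 143/256, 37/256, 35/256]
  2: [15/128, 45/128, 31/128, 37/128]
  3: [19/256, 53/256, 55/256, 129/256]

(P^2)[2 -> 0] = 15/128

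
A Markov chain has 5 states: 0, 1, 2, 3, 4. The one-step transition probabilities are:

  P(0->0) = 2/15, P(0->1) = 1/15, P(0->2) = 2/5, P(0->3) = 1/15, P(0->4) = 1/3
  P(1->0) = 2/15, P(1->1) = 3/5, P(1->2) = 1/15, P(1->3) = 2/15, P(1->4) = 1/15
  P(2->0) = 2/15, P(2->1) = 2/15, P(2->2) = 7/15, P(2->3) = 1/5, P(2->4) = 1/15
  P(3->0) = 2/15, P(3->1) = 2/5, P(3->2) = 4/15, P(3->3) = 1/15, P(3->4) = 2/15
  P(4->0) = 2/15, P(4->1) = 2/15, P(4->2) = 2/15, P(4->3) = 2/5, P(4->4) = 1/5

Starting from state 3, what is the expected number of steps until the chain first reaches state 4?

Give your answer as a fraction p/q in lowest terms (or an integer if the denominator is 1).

Let h_i = expected steps to first reach 4 from state i.
Boundary: h_4 = 0.
First-step equations for the other states:
  h_0 = 1 + 2/15*h_0 + 1/15*h_1 + 2/5*h_2 + 1/15*h_3 + 1/3*h_4
  h_1 = 1 + 2/15*h_0 + 3/5*h_1 + 1/15*h_2 + 2/15*h_3 + 1/15*h_4
  h_2 = 1 + 2/15*h_0 + 2/15*h_1 + 7/15*h_2 + 1/5*h_3 + 1/15*h_4
  h_3 = 1 + 2/15*h_0 + 2/5*h_1 + 4/15*h_2 + 1/15*h_3 + 2/15*h_4

Substituting h_4 = 0 and rearranging gives the linear system (I - Q) h = 1:
  [13/15, -1/15, -2/5, -1/15] . (h_0, h_1, h_2, h_3) = 1
  [-2/15, 2/5, -1/15, -2/15] . (h_0, h_1, h_2, h_3) = 1
  [-2/15, -2/15, 8/15, -1/5] . (h_0, h_1, h_2, h_3) = 1
  [-2/15, -2/5, -4/15, 14/15] . (h_0, h_1, h_2, h_3) = 1

Solving yields:
  h_0 = 4665/704
  h_1 = 6345/704
  h_2 = 1575/176
  h_3 = 135/16

Starting state is 3, so the expected hitting time is h_3 = 135/16.

Answer: 135/16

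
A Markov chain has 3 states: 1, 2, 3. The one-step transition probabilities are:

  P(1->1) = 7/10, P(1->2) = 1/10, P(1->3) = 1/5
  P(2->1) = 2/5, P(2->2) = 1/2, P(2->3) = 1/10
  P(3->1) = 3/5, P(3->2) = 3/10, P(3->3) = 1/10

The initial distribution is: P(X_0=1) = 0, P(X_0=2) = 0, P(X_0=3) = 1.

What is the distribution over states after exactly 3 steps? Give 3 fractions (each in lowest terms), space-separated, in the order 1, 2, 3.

Answer: 153/250 57/250 4/25

Derivation:
Propagating the distribution step by step (d_{t+1} = d_t * P):
d_0 = (1=0, 2=0, 3=1)
  d_1[1] = 0*7/10 + 0*2/5 + 1*3/5 = 3/5
  d_1[2] = 0*1/10 + 0*1/2 + 1*3/10 = 3/10
  d_1[3] = 0*1/5 + 0*1/10 + 1*1/10 = 1/10
d_1 = (1=3/5, 2=3/10, 3=1/10)
  d_2[1] = 3/5*7/10 + 3/10*2/5 + 1/10*3/5 = 3/5
  d_2[2] = 3/5*1/10 + 3/10*1/2 + 1/10*3/10 = 6/25
  d_2[3] = 3/5*1/5 + 3/10*1/10 + 1/10*1/10 = 4/25
d_2 = (1=3/5, 2=6/25, 3=4/25)
  d_3[1] = 3/5*7/10 + 6/25*2/5 + 4/25*3/5 = 153/250
  d_3[2] = 3/5*1/10 + 6/25*1/2 + 4/25*3/10 = 57/250
  d_3[3] = 3/5*1/5 + 6/25*1/10 + 4/25*1/10 = 4/25
d_3 = (1=153/250, 2=57/250, 3=4/25)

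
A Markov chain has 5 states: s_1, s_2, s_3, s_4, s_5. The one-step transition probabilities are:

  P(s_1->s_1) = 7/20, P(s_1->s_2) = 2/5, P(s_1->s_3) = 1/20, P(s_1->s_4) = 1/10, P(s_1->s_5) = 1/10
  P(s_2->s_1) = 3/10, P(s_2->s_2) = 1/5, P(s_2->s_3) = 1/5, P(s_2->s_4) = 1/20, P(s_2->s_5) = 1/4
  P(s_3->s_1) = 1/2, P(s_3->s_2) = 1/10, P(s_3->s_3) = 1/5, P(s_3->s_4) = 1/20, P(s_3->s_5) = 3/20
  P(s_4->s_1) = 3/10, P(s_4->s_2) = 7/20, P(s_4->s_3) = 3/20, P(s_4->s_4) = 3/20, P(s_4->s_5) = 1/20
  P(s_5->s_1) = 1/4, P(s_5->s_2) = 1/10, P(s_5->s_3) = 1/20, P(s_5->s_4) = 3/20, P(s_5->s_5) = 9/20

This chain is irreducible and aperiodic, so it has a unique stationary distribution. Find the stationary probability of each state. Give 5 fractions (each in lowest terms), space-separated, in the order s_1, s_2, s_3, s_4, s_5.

Answer: 18435/56099 13896/56099 6395/56099 5464/56099 11909/56099

Derivation:
The stationary distribution satisfies pi = pi * P, i.e.:
  pi_s_1 = 7/20*pi_s_1 + 3/10*pi_s_2 + 1/2*pi_s_3 + 3/10*pi_s_4 + 1/4*pi_s_5
  pi_s_2 = 2/5*pi_s_1 + 1/5*pi_s_2 + 1/10*pi_s_3 + 7/20*pi_s_4 + 1/10*pi_s_5
  pi_s_3 = 1/20*pi_s_1 + 1/5*pi_s_2 + 1/5*pi_s_3 + 3/20*pi_s_4 + 1/20*pi_s_5
  pi_s_4 = 1/10*pi_s_1 + 1/20*pi_s_2 + 1/20*pi_s_3 + 3/20*pi_s_4 + 3/20*pi_s_5
  pi_s_5 = 1/10*pi_s_1 + 1/4*pi_s_2 + 3/20*pi_s_3 + 1/20*pi_s_4 + 9/20*pi_s_5
with normalization: pi_s_1 + pi_s_2 + pi_s_3 + pi_s_4 + pi_s_5 = 1.

Using the first 4 balance equations plus normalization, the linear system A*pi = b is:
  [-13/20, 3/10, 1/2, 3/10, 1/4] . pi = 0
  [2/5, -4/5, 1/10, 7/20, 1/10] . pi = 0
  [1/20, 1/5, -4/5, 3/20, 1/20] . pi = 0
  [1/10, 1/20, 1/20, -17/20, 3/20] . pi = 0
  [1, 1, 1, 1, 1] . pi = 1

Solving yields:
  pi_s_1 = 18435/56099
  pi_s_2 = 13896/56099
  pi_s_3 = 6395/56099
  pi_s_4 = 5464/56099
  pi_s_5 = 11909/56099

Verification (pi * P):
  18435/56099*7/20 + 13896/56099*3/10 + 6395/56099*1/2 + 5464/56099*3/10 + 11909/56099*1/4 = 18435/56099 = pi_s_1  (ok)
  18435/56099*2/5 + 13896/56099*1/5 + 6395/56099*1/10 + 5464/56099*7/20 + 11909/56099*1/10 = 13896/56099 = pi_s_2  (ok)
  18435/56099*1/20 + 13896/56099*1/5 + 6395/56099*1/5 + 5464/56099*3/20 + 11909/56099*1/20 = 6395/56099 = pi_s_3  (ok)
  18435/56099*1/10 + 13896/56099*1/20 + 6395/56099*1/20 + 5464/56099*3/20 + 11909/56099*3/20 = 5464/56099 = pi_s_4  (ok)
  18435/56099*1/10 + 13896/56099*1/4 + 6395/56099*3/20 + 5464/56099*1/20 + 11909/56099*9/20 = 11909/56099 = pi_s_5  (ok)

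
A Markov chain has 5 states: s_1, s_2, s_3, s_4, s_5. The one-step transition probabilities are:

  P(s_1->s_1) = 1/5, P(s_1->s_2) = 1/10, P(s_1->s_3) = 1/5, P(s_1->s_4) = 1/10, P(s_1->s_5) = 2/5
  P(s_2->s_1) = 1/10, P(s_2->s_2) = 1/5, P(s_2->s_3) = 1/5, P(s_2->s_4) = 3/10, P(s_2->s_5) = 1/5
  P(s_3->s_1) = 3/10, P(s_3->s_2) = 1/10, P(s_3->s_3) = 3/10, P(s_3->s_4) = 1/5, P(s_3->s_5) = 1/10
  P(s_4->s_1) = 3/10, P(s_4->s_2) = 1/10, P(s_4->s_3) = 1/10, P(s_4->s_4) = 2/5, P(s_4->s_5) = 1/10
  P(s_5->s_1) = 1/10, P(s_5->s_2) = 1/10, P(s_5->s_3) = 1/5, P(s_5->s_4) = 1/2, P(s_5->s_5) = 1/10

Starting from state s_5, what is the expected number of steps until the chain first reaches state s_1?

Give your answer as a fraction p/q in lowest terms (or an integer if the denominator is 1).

Let h_i = expected steps to first reach s_1 from state i.
Boundary: h_s_1 = 0.
First-step equations for the other states:
  h_s_2 = 1 + 1/10*h_s_1 + 1/5*h_s_2 + 1/5*h_s_3 + 3/10*h_s_4 + 1/5*h_s_5
  h_s_3 = 1 + 3/10*h_s_1 + 1/10*h_s_2 + 3/10*h_s_3 + 1/5*h_s_4 + 1/10*h_s_5
  h_s_4 = 1 + 3/10*h_s_1 + 1/10*h_s_2 + 1/10*h_s_3 + 2/5*h_s_4 + 1/10*h_s_5
  h_s_5 = 1 + 1/10*h_s_1 + 1/10*h_s_2 + 1/5*h_s_3 + 1/2*h_s_4 + 1/10*h_s_5

Substituting h_s_1 = 0 and rearranging gives the linear system (I - Q) h = 1:
  [4/5, -1/5, -3/10, -1/5] . (h_s_2, h_s_3, h_s_4, h_s_5) = 1
  [-1/10, 7/10, -1/5, -1/10] . (h_s_2, h_s_3, h_s_4, h_s_5) = 1
  [-1/10, -1/10, 3/5, -1/10] . (h_s_2, h_s_3, h_s_4, h_s_5) = 1
  [-1/10, -1/5, -1/2, 9/10] . (h_s_2, h_s_3, h_s_4, h_s_5) = 1

Solving yields:
  h_s_2 = 112/23
  h_s_3 = 90/23
  h_s_4 = 90/23
  h_s_5 = 108/23

Starting state is s_5, so the expected hitting time is h_s_5 = 108/23.

Answer: 108/23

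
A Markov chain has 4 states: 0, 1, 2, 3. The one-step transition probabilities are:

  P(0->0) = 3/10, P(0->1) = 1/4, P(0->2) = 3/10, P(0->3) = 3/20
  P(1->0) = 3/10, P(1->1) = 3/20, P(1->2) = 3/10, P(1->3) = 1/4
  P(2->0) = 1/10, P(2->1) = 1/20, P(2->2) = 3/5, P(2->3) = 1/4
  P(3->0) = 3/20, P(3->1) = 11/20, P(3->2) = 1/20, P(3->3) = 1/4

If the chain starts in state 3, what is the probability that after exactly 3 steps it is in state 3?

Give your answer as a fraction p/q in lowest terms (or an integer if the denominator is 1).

Answer: 899/4000

Derivation:
Computing P^3 by repeated multiplication:
P^1 =
  0: [3/10, 1/4, 3/10, 3/20]
  1: [3/10, 3/20, 3/10, 1/4]
  2: [1/10, 1/20, 3/5, 1/4]
  3: [3/20, 11/20, 1/20, 1/4]
P^2 =
  0: [87/400, 21/100, 141/400, 11/50]
  1: [81/400, 1/4, 131/400, 11/50]
  2: [57/400, 1/5, 167/400, 6/25]
  3: [101/400, 13/50, 101/400, 47/200]
P^3 =
  0: [393/2000, 449/2000, 1403/4000, 913/4000]
  1: [403/2000, 451/2000, 1373/4000, 919/4000]
  2: [361/2000, 437/2000, 1461/4000, 943/4000]
  3: [857/4000, 61/250, 317/1000, 899/4000]

(P^3)[3 -> 3] = 899/4000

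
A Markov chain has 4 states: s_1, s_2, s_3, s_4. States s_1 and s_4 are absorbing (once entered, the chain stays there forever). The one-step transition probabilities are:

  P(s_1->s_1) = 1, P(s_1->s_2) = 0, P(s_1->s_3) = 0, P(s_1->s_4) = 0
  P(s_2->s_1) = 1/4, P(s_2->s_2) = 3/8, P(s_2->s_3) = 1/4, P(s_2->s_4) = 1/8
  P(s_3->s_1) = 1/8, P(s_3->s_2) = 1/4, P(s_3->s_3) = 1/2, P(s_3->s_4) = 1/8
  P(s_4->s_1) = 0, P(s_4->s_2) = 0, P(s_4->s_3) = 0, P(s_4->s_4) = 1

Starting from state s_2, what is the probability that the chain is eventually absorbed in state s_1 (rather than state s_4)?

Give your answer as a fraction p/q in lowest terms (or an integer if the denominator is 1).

Answer: 5/8

Derivation:
Let a_i = P(absorbed in s_1 | start in state i).
Boundary conditions: a_s_1 = 1, a_s_4 = 0.
For each transient state i, a_i = sum_j P(i->j) * a_j:
  a_s_2 = 1/4*a_s_1 + 3/8*a_s_2 + 1/4*a_s_3 + 1/8*a_s_4
  a_s_3 = 1/8*a_s_1 + 1/4*a_s_2 + 1/2*a_s_3 + 1/8*a_s_4

Substituting a_s_1 = 1 and a_s_4 = 0, rearrange to (I - Q) a = r where r[i] = P(i -> s_1):
  [5/8, -1/4] . (a_s_2, a_s_3) = 1/4
  [-1/4, 1/2] . (a_s_2, a_s_3) = 1/8

Solving yields:
  a_s_2 = 5/8
  a_s_3 = 9/16

Starting state is s_2, so the absorption probability is a_s_2 = 5/8.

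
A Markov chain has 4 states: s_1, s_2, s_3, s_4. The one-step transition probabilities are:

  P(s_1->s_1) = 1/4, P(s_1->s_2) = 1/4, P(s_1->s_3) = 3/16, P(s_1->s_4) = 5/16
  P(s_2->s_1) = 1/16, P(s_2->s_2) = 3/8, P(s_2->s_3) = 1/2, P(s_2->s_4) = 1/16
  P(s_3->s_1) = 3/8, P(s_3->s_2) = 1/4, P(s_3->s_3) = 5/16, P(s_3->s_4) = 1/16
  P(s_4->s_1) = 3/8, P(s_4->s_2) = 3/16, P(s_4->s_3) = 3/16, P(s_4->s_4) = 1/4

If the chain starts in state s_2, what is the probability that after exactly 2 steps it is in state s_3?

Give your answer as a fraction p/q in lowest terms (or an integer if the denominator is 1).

Computing P^2 by repeated multiplication:
P^1 =
  s_1: [1/4, 1/4, 3/16, 5/16]
  s_2: [1/16, 3/8, 1/2, 1/16]
  s_3: [3/8, 1/4, 5/16, 1/16]
  s_4: [3/8, 3/16, 3/16, 1/4]
P^2 =
  s_1: [17/64, 67/256, 37/128, 47/256]
  s_2: [1/4, 75/256, 47/128, 23/256]
  s_3: [1/4, 71/256, 39/128, 43/256]
  s_4: [69/256, 33/128, 69/256, 13/64]

(P^2)[s_2 -> s_3] = 47/128

Answer: 47/128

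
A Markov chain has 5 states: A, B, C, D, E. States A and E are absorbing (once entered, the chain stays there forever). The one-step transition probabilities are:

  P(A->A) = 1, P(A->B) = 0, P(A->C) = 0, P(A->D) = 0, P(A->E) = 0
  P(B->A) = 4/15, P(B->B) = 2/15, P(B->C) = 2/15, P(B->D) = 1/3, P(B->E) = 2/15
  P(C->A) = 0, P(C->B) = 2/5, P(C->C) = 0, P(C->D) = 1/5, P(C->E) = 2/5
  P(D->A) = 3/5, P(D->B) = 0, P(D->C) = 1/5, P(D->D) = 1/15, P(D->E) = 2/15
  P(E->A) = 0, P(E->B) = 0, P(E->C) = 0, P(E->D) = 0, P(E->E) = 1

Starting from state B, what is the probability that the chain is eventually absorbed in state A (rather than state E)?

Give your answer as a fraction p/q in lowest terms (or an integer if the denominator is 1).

Answer: 511/785

Derivation:
Let a_i = P(absorbed in A | start in state i).
Boundary conditions: a_A = 1, a_E = 0.
For each transient state i, a_i = sum_j P(i->j) * a_j:
  a_B = 4/15*a_A + 2/15*a_B + 2/15*a_C + 1/3*a_D + 2/15*a_E
  a_C = 0*a_A + 2/5*a_B + 0*a_C + 1/5*a_D + 2/5*a_E
  a_D = 3/5*a_A + 0*a_B + 1/5*a_C + 1/15*a_D + 2/15*a_E

Substituting a_A = 1 and a_E = 0, rearrange to (I - Q) a = r where r[i] = P(i -> A):
  [13/15, -2/15, -1/3] . (a_B, a_C, a_D) = 4/15
  [-2/5, 1, -1/5] . (a_B, a_C, a_D) = 0
  [0, -1/5, 14/15] . (a_B, a_C, a_D) = 3/5

Solving yields:
  a_B = 511/785
  a_C = 319/785
  a_D = 573/785

Starting state is B, so the absorption probability is a_B = 511/785.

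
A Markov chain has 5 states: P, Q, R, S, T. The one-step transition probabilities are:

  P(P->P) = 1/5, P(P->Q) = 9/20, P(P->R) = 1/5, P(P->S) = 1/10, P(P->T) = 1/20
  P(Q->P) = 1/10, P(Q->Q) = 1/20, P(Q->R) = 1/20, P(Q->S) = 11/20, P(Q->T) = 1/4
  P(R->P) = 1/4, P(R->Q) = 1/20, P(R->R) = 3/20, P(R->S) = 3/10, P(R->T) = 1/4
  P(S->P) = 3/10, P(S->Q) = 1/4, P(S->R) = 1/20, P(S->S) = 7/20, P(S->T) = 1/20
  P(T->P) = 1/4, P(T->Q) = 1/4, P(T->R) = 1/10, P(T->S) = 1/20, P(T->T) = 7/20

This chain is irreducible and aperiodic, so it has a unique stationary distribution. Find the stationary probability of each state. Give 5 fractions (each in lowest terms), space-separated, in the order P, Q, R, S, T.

The stationary distribution satisfies pi = pi * P, i.e.:
  pi_P = 1/5*pi_P + 1/10*pi_Q + 1/4*pi_R + 3/10*pi_S + 1/4*pi_T
  pi_Q = 9/20*pi_P + 1/20*pi_Q + 1/20*pi_R + 1/4*pi_S + 1/4*pi_T
  pi_R = 1/5*pi_P + 1/20*pi_Q + 3/20*pi_R + 1/20*pi_S + 1/10*pi_T
  pi_S = 1/10*pi_P + 11/20*pi_Q + 3/10*pi_R + 7/20*pi_S + 1/20*pi_T
  pi_T = 1/20*pi_P + 1/4*pi_Q + 1/4*pi_R + 1/20*pi_S + 7/20*pi_T
with normalization: pi_P + pi_Q + pi_R + pi_S + pi_T = 1.

Using the first 4 balance equations plus normalization, the linear system A*pi = b is:
  [-4/5, 1/10, 1/4, 3/10, 1/4] . pi = 0
  [9/20, -19/20, 1/20, 1/4, 1/4] . pi = 0
  [1/5, 1/20, -17/20, 1/20, 1/10] . pi = 0
  [1/10, 11/20, 3/10, -13/20, 1/20] . pi = 0
  [1, 1, 1, 1, 1] . pi = 1

Solving yields:
  pi_P = 7459/34036
  pi_Q = 15519/68072
  pi_R = 3447/34036
  pi_S = 19475/68072
  pi_T = 5633/34036

Verification (pi * P):
  7459/34036*1/5 + 15519/68072*1/10 + 3447/34036*1/4 + 19475/68072*3/10 + 5633/34036*1/4 = 7459/34036 = pi_P  (ok)
  7459/34036*9/20 + 15519/68072*1/20 + 3447/34036*1/20 + 19475/68072*1/4 + 5633/34036*1/4 = 15519/68072 = pi_Q  (ok)
  7459/34036*1/5 + 15519/68072*1/20 + 3447/34036*3/20 + 19475/68072*1/20 + 5633/34036*1/10 = 3447/34036 = pi_R  (ok)
  7459/34036*1/10 + 15519/68072*11/20 + 3447/34036*3/10 + 19475/68072*7/20 + 5633/34036*1/20 = 19475/68072 = pi_S  (ok)
  7459/34036*1/20 + 15519/68072*1/4 + 3447/34036*1/4 + 19475/68072*1/20 + 5633/34036*7/20 = 5633/34036 = pi_T  (ok)

Answer: 7459/34036 15519/68072 3447/34036 19475/68072 5633/34036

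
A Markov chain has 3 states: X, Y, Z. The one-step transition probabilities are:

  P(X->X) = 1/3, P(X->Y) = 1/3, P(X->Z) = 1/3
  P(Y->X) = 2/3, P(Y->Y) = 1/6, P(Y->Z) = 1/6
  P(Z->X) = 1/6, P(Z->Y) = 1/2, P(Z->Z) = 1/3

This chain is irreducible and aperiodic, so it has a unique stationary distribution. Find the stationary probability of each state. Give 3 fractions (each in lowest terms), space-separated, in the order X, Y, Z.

The stationary distribution satisfies pi = pi * P, i.e.:
  pi_X = 1/3*pi_X + 2/3*pi_Y + 1/6*pi_Z
  pi_Y = 1/3*pi_X + 1/6*pi_Y + 1/2*pi_Z
  pi_Z = 1/3*pi_X + 1/6*pi_Y + 1/3*pi_Z
with normalization: pi_X + pi_Y + pi_Z = 1.

Using the first 2 balance equations plus normalization, the linear system A*pi = b is:
  [-2/3, 2/3, 1/6] . pi = 0
  [1/3, -5/6, 1/2] . pi = 0
  [1, 1, 1] . pi = 1

Solving yields:
  pi_X = 17/43
  pi_Y = 14/43
  pi_Z = 12/43

Verification (pi * P):
  17/43*1/3 + 14/43*2/3 + 12/43*1/6 = 17/43 = pi_X  (ok)
  17/43*1/3 + 14/43*1/6 + 12/43*1/2 = 14/43 = pi_Y  (ok)
  17/43*1/3 + 14/43*1/6 + 12/43*1/3 = 12/43 = pi_Z  (ok)

Answer: 17/43 14/43 12/43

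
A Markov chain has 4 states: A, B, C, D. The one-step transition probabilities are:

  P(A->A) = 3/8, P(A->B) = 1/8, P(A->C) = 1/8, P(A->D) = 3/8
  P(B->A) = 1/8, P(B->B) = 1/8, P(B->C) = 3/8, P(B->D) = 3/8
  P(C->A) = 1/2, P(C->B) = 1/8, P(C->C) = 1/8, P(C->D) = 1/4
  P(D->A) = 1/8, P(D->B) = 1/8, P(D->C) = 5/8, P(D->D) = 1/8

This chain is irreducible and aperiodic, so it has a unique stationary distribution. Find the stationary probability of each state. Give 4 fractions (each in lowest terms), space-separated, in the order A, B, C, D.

Answer: 5/16 1/8 7/24 13/48

Derivation:
The stationary distribution satisfies pi = pi * P, i.e.:
  pi_A = 3/8*pi_A + 1/8*pi_B + 1/2*pi_C + 1/8*pi_D
  pi_B = 1/8*pi_A + 1/8*pi_B + 1/8*pi_C + 1/8*pi_D
  pi_C = 1/8*pi_A + 3/8*pi_B + 1/8*pi_C + 5/8*pi_D
  pi_D = 3/8*pi_A + 3/8*pi_B + 1/4*pi_C + 1/8*pi_D
with normalization: pi_A + pi_B + pi_C + pi_D = 1.

Using the first 3 balance equations plus normalization, the linear system A*pi = b is:
  [-5/8, 1/8, 1/2, 1/8] . pi = 0
  [1/8, -7/8, 1/8, 1/8] . pi = 0
  [1/8, 3/8, -7/8, 5/8] . pi = 0
  [1, 1, 1, 1] . pi = 1

Solving yields:
  pi_A = 5/16
  pi_B = 1/8
  pi_C = 7/24
  pi_D = 13/48

Verification (pi * P):
  5/16*3/8 + 1/8*1/8 + 7/24*1/2 + 13/48*1/8 = 5/16 = pi_A  (ok)
  5/16*1/8 + 1/8*1/8 + 7/24*1/8 + 13/48*1/8 = 1/8 = pi_B  (ok)
  5/16*1/8 + 1/8*3/8 + 7/24*1/8 + 13/48*5/8 = 7/24 = pi_C  (ok)
  5/16*3/8 + 1/8*3/8 + 7/24*1/4 + 13/48*1/8 = 13/48 = pi_D  (ok)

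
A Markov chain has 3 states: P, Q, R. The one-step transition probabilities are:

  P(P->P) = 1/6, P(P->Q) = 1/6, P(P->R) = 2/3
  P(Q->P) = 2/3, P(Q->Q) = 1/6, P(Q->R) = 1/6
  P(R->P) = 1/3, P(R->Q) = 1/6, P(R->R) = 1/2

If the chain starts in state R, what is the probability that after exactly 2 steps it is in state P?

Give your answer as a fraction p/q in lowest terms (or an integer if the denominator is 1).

Answer: 1/3

Derivation:
Computing P^2 by repeated multiplication:
P^1 =
  P: [1/6, 1/6, 2/3]
  Q: [2/3, 1/6, 1/6]
  R: [1/3, 1/6, 1/2]
P^2 =
  P: [13/36, 1/6, 17/36]
  Q: [5/18, 1/6, 5/9]
  R: [1/3, 1/6, 1/2]

(P^2)[R -> P] = 1/3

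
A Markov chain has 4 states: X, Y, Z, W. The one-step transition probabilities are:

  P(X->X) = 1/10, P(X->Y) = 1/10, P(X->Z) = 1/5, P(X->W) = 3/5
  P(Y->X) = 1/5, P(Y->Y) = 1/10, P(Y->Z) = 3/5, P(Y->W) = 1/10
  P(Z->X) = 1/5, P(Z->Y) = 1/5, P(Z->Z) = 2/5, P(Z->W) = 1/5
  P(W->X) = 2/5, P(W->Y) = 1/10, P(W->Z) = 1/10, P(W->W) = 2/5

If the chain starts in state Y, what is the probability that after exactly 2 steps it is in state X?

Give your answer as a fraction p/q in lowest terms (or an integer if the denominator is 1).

Computing P^2 by repeated multiplication:
P^1 =
  X: [1/10, 1/10, 1/5, 3/5]
  Y: [1/5, 1/10, 3/5, 1/10]
  Z: [1/5, 1/5, 2/5, 1/5]
  W: [2/5, 1/10, 1/10, 2/5]
P^2 =
  X: [31/100, 3/25, 11/50, 7/20]
  Y: [1/5, 4/25, 7/20, 29/100]
  Z: [11/50, 7/50, 17/50, 3/10]
  W: [6/25, 11/100, 11/50, 43/100]

(P^2)[Y -> X] = 1/5

Answer: 1/5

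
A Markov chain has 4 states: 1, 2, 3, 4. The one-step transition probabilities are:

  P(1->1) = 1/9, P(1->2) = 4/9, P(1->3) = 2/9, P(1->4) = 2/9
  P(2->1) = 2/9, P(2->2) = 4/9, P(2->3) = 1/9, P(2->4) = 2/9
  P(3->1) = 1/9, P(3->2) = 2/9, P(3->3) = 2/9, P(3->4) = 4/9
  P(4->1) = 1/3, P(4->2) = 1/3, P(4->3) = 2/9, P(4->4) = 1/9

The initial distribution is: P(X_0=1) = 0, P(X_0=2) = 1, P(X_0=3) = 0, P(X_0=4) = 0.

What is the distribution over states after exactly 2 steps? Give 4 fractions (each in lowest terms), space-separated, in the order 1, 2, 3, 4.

Propagating the distribution step by step (d_{t+1} = d_t * P):
d_0 = (1=0, 2=1, 3=0, 4=0)
  d_1[1] = 0*1/9 + 1*2/9 + 0*1/9 + 0*1/3 = 2/9
  d_1[2] = 0*4/9 + 1*4/9 + 0*2/9 + 0*1/3 = 4/9
  d_1[3] = 0*2/9 + 1*1/9 + 0*2/9 + 0*2/9 = 1/9
  d_1[4] = 0*2/9 + 1*2/9 + 0*4/9 + 0*1/9 = 2/9
d_1 = (1=2/9, 2=4/9, 3=1/9, 4=2/9)
  d_2[1] = 2/9*1/9 + 4/9*2/9 + 1/9*1/9 + 2/9*1/3 = 17/81
  d_2[2] = 2/9*4/9 + 4/9*4/9 + 1/9*2/9 + 2/9*1/3 = 32/81
  d_2[3] = 2/9*2/9 + 4/9*1/9 + 1/9*2/9 + 2/9*2/9 = 14/81
  d_2[4] = 2/9*2/9 + 4/9*2/9 + 1/9*4/9 + 2/9*1/9 = 2/9
d_2 = (1=17/81, 2=32/81, 3=14/81, 4=2/9)

Answer: 17/81 32/81 14/81 2/9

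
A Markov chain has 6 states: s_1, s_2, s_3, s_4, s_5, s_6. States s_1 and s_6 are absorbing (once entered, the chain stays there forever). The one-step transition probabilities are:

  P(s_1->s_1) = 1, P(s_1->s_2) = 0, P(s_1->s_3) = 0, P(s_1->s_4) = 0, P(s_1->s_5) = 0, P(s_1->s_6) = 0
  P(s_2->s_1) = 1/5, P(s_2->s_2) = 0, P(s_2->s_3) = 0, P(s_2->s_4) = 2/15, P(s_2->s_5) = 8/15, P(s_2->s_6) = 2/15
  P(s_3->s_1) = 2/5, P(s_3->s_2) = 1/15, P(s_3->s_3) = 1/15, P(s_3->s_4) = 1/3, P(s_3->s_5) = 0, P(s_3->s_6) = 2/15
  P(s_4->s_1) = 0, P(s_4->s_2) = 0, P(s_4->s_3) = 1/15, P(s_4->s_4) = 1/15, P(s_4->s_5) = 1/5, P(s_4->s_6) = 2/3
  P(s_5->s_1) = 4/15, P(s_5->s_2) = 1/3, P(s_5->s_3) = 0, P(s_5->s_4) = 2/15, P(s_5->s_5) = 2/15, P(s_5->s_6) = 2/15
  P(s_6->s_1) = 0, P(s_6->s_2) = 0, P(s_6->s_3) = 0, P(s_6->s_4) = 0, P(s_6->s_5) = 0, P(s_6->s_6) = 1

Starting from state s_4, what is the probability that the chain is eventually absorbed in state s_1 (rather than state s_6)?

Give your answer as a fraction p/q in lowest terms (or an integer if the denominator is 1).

Let a_i = P(absorbed in s_1 | start in state i).
Boundary conditions: a_s_1 = 1, a_s_6 = 0.
For each transient state i, a_i = sum_j P(i->j) * a_j:
  a_s_2 = 1/5*a_s_1 + 0*a_s_2 + 0*a_s_3 + 2/15*a_s_4 + 8/15*a_s_5 + 2/15*a_s_6
  a_s_3 = 2/5*a_s_1 + 1/15*a_s_2 + 1/15*a_s_3 + 1/3*a_s_4 + 0*a_s_5 + 2/15*a_s_6
  a_s_4 = 0*a_s_1 + 0*a_s_2 + 1/15*a_s_3 + 1/15*a_s_4 + 1/5*a_s_5 + 2/3*a_s_6
  a_s_5 = 4/15*a_s_1 + 1/3*a_s_2 + 0*a_s_3 + 2/15*a_s_4 + 2/15*a_s_5 + 2/15*a_s_6

Substituting a_s_1 = 1 and a_s_6 = 0, rearrange to (I - Q) a = r where r[i] = P(i -> s_1):
  [1, 0, -2/15, -8/15] . (a_s_2, a_s_3, a_s_4, a_s_5) = 1/5
  [-1/15, 14/15, -1/3, 0] . (a_s_2, a_s_3, a_s_4, a_s_5) = 2/5
  [0, -1/15, 14/15, -1/5] . (a_s_2, a_s_3, a_s_4, a_s_5) = 0
  [-1/3, 0, -2/15, 13/15] . (a_s_2, a_s_3, a_s_4, a_s_5) = 4/15

Solving yields:
  a_s_2 = 13897/27883
  a_s_3 = 14425/27883
  a_s_4 = 4151/27883
  a_s_5 = 14563/27883

Starting state is s_4, so the absorption probability is a_s_4 = 4151/27883.

Answer: 4151/27883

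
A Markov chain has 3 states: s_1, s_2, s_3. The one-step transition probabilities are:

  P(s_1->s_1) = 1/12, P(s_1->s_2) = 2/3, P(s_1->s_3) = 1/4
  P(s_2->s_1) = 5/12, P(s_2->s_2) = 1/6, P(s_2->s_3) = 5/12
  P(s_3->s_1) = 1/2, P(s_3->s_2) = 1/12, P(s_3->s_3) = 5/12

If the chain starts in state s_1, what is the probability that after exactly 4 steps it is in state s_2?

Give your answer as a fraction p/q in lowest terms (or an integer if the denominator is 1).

Computing P^4 by repeated multiplication:
P^1 =
  s_1: [1/12, 2/3, 1/4]
  s_2: [5/12, 1/6, 5/12]
  s_3: [1/2, 1/12, 5/12]
P^2 =
  s_1: [59/144, 3/16, 29/72]
  s_2: [5/16, 49/144, 25/72]
  s_3: [41/144, 55/144, 1/3]
P^3 =
  s_1: [271/864, 73/216, 301/864]
  s_2: [295/864, 127/432, 35/96]
  s_3: [151/432, 9/32, 319/864]
P^4 =
  s_1: [131/384, 3053/10368, 1889/5184]
  s_2: [3455/10368, 1061/3456, 1865/5184]
  s_3: [3431/10368, 3221/10368, 929/2592]

(P^4)[s_1 -> s_2] = 3053/10368

Answer: 3053/10368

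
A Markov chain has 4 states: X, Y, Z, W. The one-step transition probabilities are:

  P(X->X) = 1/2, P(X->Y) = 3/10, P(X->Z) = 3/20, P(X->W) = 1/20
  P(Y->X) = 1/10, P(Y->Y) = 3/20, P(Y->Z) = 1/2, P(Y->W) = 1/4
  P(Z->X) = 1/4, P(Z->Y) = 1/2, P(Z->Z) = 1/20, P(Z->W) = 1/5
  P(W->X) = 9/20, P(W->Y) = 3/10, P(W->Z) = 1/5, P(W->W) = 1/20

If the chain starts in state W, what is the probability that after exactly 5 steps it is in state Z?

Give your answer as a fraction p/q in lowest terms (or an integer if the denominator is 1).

Answer: 7647/32000

Derivation:
Computing P^5 by repeated multiplication:
P^1 =
  X: [1/2, 3/10, 3/20, 1/20]
  Y: [1/10, 3/20, 1/2, 1/4]
  Z: [1/4, 1/2, 1/20, 1/5]
  W: [9/20, 3/10, 1/5, 1/20]
P^2 =
  X: [17/50, 57/200, 97/400, 53/400]
  Y: [121/400, 151/400, 33/200, 31/200]
  Z: [111/400, 47/200, 33/100, 63/400]
  W: [131/400, 59/200, 19/80, 7/50]
P^3 =
  X: [51/160, 1223/4000, 1857/8000, 1147/8000]
  Y: [3/10, 2211/8000, 2187/8000, 601/4000]
  Z: [101/320, 1323/4000, 1657/8000, 293/2000]
  W: [101/320, 1213/4000, 473/2000, 1157/8000]
P^4 =
  X: [5/16, 4809/16000, 7711/32000, 4671/32000]
  Y: [2007/6400, 10023/32000, 7261/32000, 4681/32000]
  Z: [79/256, 4669/16000, 2019/8000, 4711/32000]
  W: [1999/6400, 4829/16000, 7671/32000, 1169/8000]
P^5 =
  X: [19983/64000, 19399/64000, 6103/25600, 18721/128000]
  Y: [19883/64000, 7639/25600, 977/4000, 751/5120]
  Z: [40041/128000, 19629/64000, 5997/25600, 4679/32000]
  W: [39941/128000, 19371/64000, 7647/32000, 18729/128000]

(P^5)[W -> Z] = 7647/32000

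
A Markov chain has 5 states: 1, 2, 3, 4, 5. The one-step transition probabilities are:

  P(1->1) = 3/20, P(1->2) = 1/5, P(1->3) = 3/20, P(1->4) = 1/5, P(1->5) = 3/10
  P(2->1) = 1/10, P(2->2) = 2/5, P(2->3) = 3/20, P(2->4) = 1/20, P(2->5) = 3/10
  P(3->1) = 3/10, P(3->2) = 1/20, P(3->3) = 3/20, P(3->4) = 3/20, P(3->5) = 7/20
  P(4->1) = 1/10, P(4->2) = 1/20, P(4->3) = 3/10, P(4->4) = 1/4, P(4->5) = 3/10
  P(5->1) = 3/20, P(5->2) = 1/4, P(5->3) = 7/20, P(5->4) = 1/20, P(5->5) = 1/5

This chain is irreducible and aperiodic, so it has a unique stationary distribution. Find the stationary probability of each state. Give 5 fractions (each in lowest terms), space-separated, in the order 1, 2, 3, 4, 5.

Answer: 21647/129235 26188/129235 29064/129235 15769/129235 36567/129235

Derivation:
The stationary distribution satisfies pi = pi * P, i.e.:
  pi_1 = 3/20*pi_1 + 1/10*pi_2 + 3/10*pi_3 + 1/10*pi_4 + 3/20*pi_5
  pi_2 = 1/5*pi_1 + 2/5*pi_2 + 1/20*pi_3 + 1/20*pi_4 + 1/4*pi_5
  pi_3 = 3/20*pi_1 + 3/20*pi_2 + 3/20*pi_3 + 3/10*pi_4 + 7/20*pi_5
  pi_4 = 1/5*pi_1 + 1/20*pi_2 + 3/20*pi_3 + 1/4*pi_4 + 1/20*pi_5
  pi_5 = 3/10*pi_1 + 3/10*pi_2 + 7/20*pi_3 + 3/10*pi_4 + 1/5*pi_5
with normalization: pi_1 + pi_2 + pi_3 + pi_4 + pi_5 = 1.

Using the first 4 balance equations plus normalization, the linear system A*pi = b is:
  [-17/20, 1/10, 3/10, 1/10, 3/20] . pi = 0
  [1/5, -3/5, 1/20, 1/20, 1/4] . pi = 0
  [3/20, 3/20, -17/20, 3/10, 7/20] . pi = 0
  [1/5, 1/20, 3/20, -3/4, 1/20] . pi = 0
  [1, 1, 1, 1, 1] . pi = 1

Solving yields:
  pi_1 = 21647/129235
  pi_2 = 26188/129235
  pi_3 = 29064/129235
  pi_4 = 15769/129235
  pi_5 = 36567/129235

Verification (pi * P):
  21647/129235*3/20 + 26188/129235*1/10 + 29064/129235*3/10 + 15769/129235*1/10 + 36567/129235*3/20 = 21647/129235 = pi_1  (ok)
  21647/129235*1/5 + 26188/129235*2/5 + 29064/129235*1/20 + 15769/129235*1/20 + 36567/129235*1/4 = 26188/129235 = pi_2  (ok)
  21647/129235*3/20 + 26188/129235*3/20 + 29064/129235*3/20 + 15769/129235*3/10 + 36567/129235*7/20 = 29064/129235 = pi_3  (ok)
  21647/129235*1/5 + 26188/129235*1/20 + 29064/129235*3/20 + 15769/129235*1/4 + 36567/129235*1/20 = 15769/129235 = pi_4  (ok)
  21647/129235*3/10 + 26188/129235*3/10 + 29064/129235*7/20 + 15769/129235*3/10 + 36567/129235*1/5 = 36567/129235 = pi_5  (ok)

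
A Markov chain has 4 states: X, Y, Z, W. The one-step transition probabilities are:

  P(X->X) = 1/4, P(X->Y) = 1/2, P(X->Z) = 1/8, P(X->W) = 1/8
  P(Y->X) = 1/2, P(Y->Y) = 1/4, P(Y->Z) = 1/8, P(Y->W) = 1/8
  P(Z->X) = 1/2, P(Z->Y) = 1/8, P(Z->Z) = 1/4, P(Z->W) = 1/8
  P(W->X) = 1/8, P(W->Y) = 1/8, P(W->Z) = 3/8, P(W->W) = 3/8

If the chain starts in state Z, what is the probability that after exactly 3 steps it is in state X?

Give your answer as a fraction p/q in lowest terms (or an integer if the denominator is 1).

Computing P^3 by repeated multiplication:
P^1 =
  X: [1/4, 1/2, 1/8, 1/8]
  Y: [1/2, 1/4, 1/8, 1/8]
  Z: [1/2, 1/8, 1/4, 1/8]
  W: [1/8, 1/8, 3/8, 3/8]
P^2 =
  X: [25/64, 9/32, 11/64, 5/32]
  Y: [21/64, 11/32, 11/64, 5/32]
  Z: [21/64, 21/64, 3/16, 5/32]
  W: [21/64, 3/16, 17/64, 7/32]
P^3 =
  X: [11/32, 157/512, 95/512, 21/128]
  Y: [23/64, 149/512, 95/512, 21/128]
  Z: [23/64, 37/128, 3/16, 21/128]
  W: [43/128, 139/512, 109/512, 23/128]

(P^3)[Z -> X] = 23/64

Answer: 23/64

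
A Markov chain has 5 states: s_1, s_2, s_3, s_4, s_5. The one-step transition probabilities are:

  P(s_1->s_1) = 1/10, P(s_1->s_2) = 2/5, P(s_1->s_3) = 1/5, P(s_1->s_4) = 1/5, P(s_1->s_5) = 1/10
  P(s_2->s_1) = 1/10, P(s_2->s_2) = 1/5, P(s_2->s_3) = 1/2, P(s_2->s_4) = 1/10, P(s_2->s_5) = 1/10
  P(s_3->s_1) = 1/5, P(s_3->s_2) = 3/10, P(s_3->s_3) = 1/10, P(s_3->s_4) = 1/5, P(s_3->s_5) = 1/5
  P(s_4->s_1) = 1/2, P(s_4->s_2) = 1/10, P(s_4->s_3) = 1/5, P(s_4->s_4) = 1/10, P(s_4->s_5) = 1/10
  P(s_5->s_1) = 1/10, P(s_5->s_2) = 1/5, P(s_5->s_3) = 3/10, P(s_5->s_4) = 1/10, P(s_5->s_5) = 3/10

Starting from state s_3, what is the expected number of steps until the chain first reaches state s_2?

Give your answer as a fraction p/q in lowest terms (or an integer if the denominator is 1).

Answer: 1330/359

Derivation:
Let h_i = expected steps to first reach s_2 from state i.
Boundary: h_s_2 = 0.
First-step equations for the other states:
  h_s_1 = 1 + 1/10*h_s_1 + 2/5*h_s_2 + 1/5*h_s_3 + 1/5*h_s_4 + 1/10*h_s_5
  h_s_3 = 1 + 1/5*h_s_1 + 3/10*h_s_2 + 1/10*h_s_3 + 1/5*h_s_4 + 1/5*h_s_5
  h_s_4 = 1 + 1/2*h_s_1 + 1/10*h_s_2 + 1/5*h_s_3 + 1/10*h_s_4 + 1/10*h_s_5
  h_s_5 = 1 + 1/10*h_s_1 + 1/5*h_s_2 + 3/10*h_s_3 + 1/10*h_s_4 + 3/10*h_s_5

Substituting h_s_2 = 0 and rearranging gives the linear system (I - Q) h = 1:
  [9/10, -1/5, -1/5, -1/10] . (h_s_1, h_s_3, h_s_4, h_s_5) = 1
  [-1/5, 9/10, -1/5, -1/5] . (h_s_1, h_s_3, h_s_4, h_s_5) = 1
  [-1/2, -1/5, 9/10, -1/10] . (h_s_1, h_s_3, h_s_4, h_s_5) = 1
  [-1/10, -3/10, -1/10, 7/10] . (h_s_1, h_s_3, h_s_4, h_s_5) = 1

Solving yields:
  h_s_1 = 4785/1436
  h_s_3 = 1330/359
  h_s_4 = 3045/718
  h_s_5 = 5885/1436

Starting state is s_3, so the expected hitting time is h_s_3 = 1330/359.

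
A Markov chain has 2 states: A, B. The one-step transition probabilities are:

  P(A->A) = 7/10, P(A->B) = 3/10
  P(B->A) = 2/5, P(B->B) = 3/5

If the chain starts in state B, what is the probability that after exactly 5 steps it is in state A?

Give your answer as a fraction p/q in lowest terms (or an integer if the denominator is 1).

Computing P^5 by repeated multiplication:
P^1 =
  A: [7/10, 3/10]
  B: [2/5, 3/5]
P^2 =
  A: [61/100, 39/100]
  B: [13/25, 12/25]
P^3 =
  A: [583/1000, 417/1000]
  B: [139/250, 111/250]
P^4 =
  A: [5749/10000, 4251/10000]
  B: [1417/2500, 1083/2500]
P^5 =
  A: [57247/100000, 42753/100000]
  B: [14251/25000, 10749/25000]

(P^5)[B -> A] = 14251/25000

Answer: 14251/25000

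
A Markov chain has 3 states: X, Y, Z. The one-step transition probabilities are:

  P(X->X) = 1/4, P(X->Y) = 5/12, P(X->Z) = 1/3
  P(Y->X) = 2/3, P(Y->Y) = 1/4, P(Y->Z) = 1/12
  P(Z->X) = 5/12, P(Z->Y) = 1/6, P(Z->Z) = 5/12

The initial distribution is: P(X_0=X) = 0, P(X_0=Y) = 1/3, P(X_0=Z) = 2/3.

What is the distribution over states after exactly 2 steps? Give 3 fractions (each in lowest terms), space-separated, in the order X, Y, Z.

Propagating the distribution step by step (d_{t+1} = d_t * P):
d_0 = (X=0, Y=1/3, Z=2/3)
  d_1[X] = 0*1/4 + 1/3*2/3 + 2/3*5/12 = 1/2
  d_1[Y] = 0*5/12 + 1/3*1/4 + 2/3*1/6 = 7/36
  d_1[Z] = 0*1/3 + 1/3*1/12 + 2/3*5/12 = 11/36
d_1 = (X=1/2, Y=7/36, Z=11/36)
  d_2[X] = 1/2*1/4 + 7/36*2/3 + 11/36*5/12 = 55/144
  d_2[Y] = 1/2*5/12 + 7/36*1/4 + 11/36*1/6 = 133/432
  d_2[Z] = 1/2*1/3 + 7/36*1/12 + 11/36*5/12 = 67/216
d_2 = (X=55/144, Y=133/432, Z=67/216)

Answer: 55/144 133/432 67/216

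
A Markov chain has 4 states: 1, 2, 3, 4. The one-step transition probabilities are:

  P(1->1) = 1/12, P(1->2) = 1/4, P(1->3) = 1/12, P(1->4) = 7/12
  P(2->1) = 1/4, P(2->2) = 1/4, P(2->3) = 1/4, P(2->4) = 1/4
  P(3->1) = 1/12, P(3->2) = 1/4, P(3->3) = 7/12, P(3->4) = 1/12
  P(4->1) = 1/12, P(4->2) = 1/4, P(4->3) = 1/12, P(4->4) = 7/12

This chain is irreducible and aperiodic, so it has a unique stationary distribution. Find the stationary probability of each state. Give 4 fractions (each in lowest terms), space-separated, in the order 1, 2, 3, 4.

Answer: 1/8 1/4 1/4 3/8

Derivation:
The stationary distribution satisfies pi = pi * P, i.e.:
  pi_1 = 1/12*pi_1 + 1/4*pi_2 + 1/12*pi_3 + 1/12*pi_4
  pi_2 = 1/4*pi_1 + 1/4*pi_2 + 1/4*pi_3 + 1/4*pi_4
  pi_3 = 1/12*pi_1 + 1/4*pi_2 + 7/12*pi_3 + 1/12*pi_4
  pi_4 = 7/12*pi_1 + 1/4*pi_2 + 1/12*pi_3 + 7/12*pi_4
with normalization: pi_1 + pi_2 + pi_3 + pi_4 = 1.

Using the first 3 balance equations plus normalization, the linear system A*pi = b is:
  [-11/12, 1/4, 1/12, 1/12] . pi = 0
  [1/4, -3/4, 1/4, 1/4] . pi = 0
  [1/12, 1/4, -5/12, 1/12] . pi = 0
  [1, 1, 1, 1] . pi = 1

Solving yields:
  pi_1 = 1/8
  pi_2 = 1/4
  pi_3 = 1/4
  pi_4 = 3/8

Verification (pi * P):
  1/8*1/12 + 1/4*1/4 + 1/4*1/12 + 3/8*1/12 = 1/8 = pi_1  (ok)
  1/8*1/4 + 1/4*1/4 + 1/4*1/4 + 3/8*1/4 = 1/4 = pi_2  (ok)
  1/8*1/12 + 1/4*1/4 + 1/4*7/12 + 3/8*1/12 = 1/4 = pi_3  (ok)
  1/8*7/12 + 1/4*1/4 + 1/4*1/12 + 3/8*7/12 = 3/8 = pi_4  (ok)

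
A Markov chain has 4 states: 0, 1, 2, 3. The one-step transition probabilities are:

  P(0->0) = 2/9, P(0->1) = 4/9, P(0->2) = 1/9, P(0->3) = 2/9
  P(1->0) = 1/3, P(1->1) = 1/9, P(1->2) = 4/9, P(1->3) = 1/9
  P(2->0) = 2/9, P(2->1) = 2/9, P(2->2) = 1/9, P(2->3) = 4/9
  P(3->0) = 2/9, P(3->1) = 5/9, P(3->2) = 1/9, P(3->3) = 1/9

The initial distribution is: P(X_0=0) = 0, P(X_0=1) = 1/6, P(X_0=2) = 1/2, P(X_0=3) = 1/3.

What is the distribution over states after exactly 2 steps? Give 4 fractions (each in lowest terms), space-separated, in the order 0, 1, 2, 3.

Propagating the distribution step by step (d_{t+1} = d_t * P):
d_0 = (0=0, 1=1/6, 2=1/2, 3=1/3)
  d_1[0] = 0*2/9 + 1/6*1/3 + 1/2*2/9 + 1/3*2/9 = 13/54
  d_1[1] = 0*4/9 + 1/6*1/9 + 1/2*2/9 + 1/3*5/9 = 17/54
  d_1[2] = 0*1/9 + 1/6*4/9 + 1/2*1/9 + 1/3*1/9 = 1/6
  d_1[3] = 0*2/9 + 1/6*1/9 + 1/2*4/9 + 1/3*1/9 = 5/18
d_1 = (0=13/54, 1=17/54, 2=1/6, 3=5/18)
  d_2[0] = 13/54*2/9 + 17/54*1/3 + 1/6*2/9 + 5/18*2/9 = 125/486
  d_2[1] = 13/54*4/9 + 17/54*1/9 + 1/6*2/9 + 5/18*5/9 = 1/3
  d_2[2] = 13/54*1/9 + 17/54*4/9 + 1/6*1/9 + 5/18*1/9 = 35/162
  d_2[3] = 13/54*2/9 + 17/54*1/9 + 1/6*4/9 + 5/18*1/9 = 47/243
d_2 = (0=125/486, 1=1/3, 2=35/162, 3=47/243)

Answer: 125/486 1/3 35/162 47/243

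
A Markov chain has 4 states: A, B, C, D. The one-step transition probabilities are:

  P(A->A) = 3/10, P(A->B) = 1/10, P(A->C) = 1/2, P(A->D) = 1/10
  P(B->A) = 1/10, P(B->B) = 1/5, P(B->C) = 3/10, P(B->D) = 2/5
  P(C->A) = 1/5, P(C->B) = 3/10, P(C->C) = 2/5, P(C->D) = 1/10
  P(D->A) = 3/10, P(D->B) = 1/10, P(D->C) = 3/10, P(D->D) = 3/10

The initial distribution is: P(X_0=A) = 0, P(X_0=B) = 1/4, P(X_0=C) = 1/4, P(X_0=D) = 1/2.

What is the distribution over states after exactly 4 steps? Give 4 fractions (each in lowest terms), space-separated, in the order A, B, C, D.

Answer: 8913/40000 7849/40000 15343/40000 1579/8000

Derivation:
Propagating the distribution step by step (d_{t+1} = d_t * P):
d_0 = (A=0, B=1/4, C=1/4, D=1/2)
  d_1[A] = 0*3/10 + 1/4*1/10 + 1/4*1/5 + 1/2*3/10 = 9/40
  d_1[B] = 0*1/10 + 1/4*1/5 + 1/4*3/10 + 1/2*1/10 = 7/40
  d_1[C] = 0*1/2 + 1/4*3/10 + 1/4*2/5 + 1/2*3/10 = 13/40
  d_1[D] = 0*1/10 + 1/4*2/5 + 1/4*1/10 + 1/2*3/10 = 11/40
d_1 = (A=9/40, B=7/40, C=13/40, D=11/40)
  d_2[A] = 9/40*3/10 + 7/40*1/10 + 13/40*1/5 + 11/40*3/10 = 93/400
  d_2[B] = 9/40*1/10 + 7/40*1/5 + 13/40*3/10 + 11/40*1/10 = 73/400
  d_2[C] = 9/40*1/2 + 7/40*3/10 + 13/40*2/5 + 11/40*3/10 = 151/400
  d_2[D] = 9/40*1/10 + 7/40*2/5 + 13/40*1/10 + 11/40*3/10 = 83/400
d_2 = (A=93/400, B=73/400, C=151/400, D=83/400)
  d_3[A] = 93/400*3/10 + 73/400*1/10 + 151/400*1/5 + 83/400*3/10 = 903/4000
  d_3[B] = 93/400*1/10 + 73/400*1/5 + 151/400*3/10 + 83/400*1/10 = 31/160
  d_3[C] = 93/400*1/2 + 73/400*3/10 + 151/400*2/5 + 83/400*3/10 = 1537/4000
  d_3[D] = 93/400*1/10 + 73/400*2/5 + 151/400*1/10 + 83/400*3/10 = 157/800
d_3 = (A=903/4000, B=31/160, C=1537/4000, D=157/800)
  d_4[A] = 903/4000*3/10 + 31/160*1/10 + 1537/4000*1/5 + 157/800*3/10 = 8913/40000
  d_4[B] = 903/4000*1/10 + 31/160*1/5 + 1537/4000*3/10 + 157/800*1/10 = 7849/40000
  d_4[C] = 903/4000*1/2 + 31/160*3/10 + 1537/4000*2/5 + 157/800*3/10 = 15343/40000
  d_4[D] = 903/4000*1/10 + 31/160*2/5 + 1537/4000*1/10 + 157/800*3/10 = 1579/8000
d_4 = (A=8913/40000, B=7849/40000, C=15343/40000, D=1579/8000)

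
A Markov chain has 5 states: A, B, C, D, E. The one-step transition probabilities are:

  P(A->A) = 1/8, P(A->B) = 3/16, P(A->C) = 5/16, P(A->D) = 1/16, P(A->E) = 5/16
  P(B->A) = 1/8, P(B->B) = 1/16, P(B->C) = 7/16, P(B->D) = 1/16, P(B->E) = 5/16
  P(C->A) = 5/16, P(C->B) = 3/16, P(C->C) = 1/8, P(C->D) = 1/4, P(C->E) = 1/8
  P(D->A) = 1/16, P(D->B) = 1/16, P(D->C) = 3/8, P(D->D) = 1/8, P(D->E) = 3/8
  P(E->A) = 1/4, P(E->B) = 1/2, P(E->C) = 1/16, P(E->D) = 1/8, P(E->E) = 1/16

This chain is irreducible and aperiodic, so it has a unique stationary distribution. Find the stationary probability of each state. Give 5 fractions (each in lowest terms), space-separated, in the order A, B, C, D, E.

Answer: 523/2746 878/4119 4057/16476 717/5492 603/2746

Derivation:
The stationary distribution satisfies pi = pi * P, i.e.:
  pi_A = 1/8*pi_A + 1/8*pi_B + 5/16*pi_C + 1/16*pi_D + 1/4*pi_E
  pi_B = 3/16*pi_A + 1/16*pi_B + 3/16*pi_C + 1/16*pi_D + 1/2*pi_E
  pi_C = 5/16*pi_A + 7/16*pi_B + 1/8*pi_C + 3/8*pi_D + 1/16*pi_E
  pi_D = 1/16*pi_A + 1/16*pi_B + 1/4*pi_C + 1/8*pi_D + 1/8*pi_E
  pi_E = 5/16*pi_A + 5/16*pi_B + 1/8*pi_C + 3/8*pi_D + 1/16*pi_E
with normalization: pi_A + pi_B + pi_C + pi_D + pi_E = 1.

Using the first 4 balance equations plus normalization, the linear system A*pi = b is:
  [-7/8, 1/8, 5/16, 1/16, 1/4] . pi = 0
  [3/16, -15/16, 3/16, 1/16, 1/2] . pi = 0
  [5/16, 7/16, -7/8, 3/8, 1/16] . pi = 0
  [1/16, 1/16, 1/4, -7/8, 1/8] . pi = 0
  [1, 1, 1, 1, 1] . pi = 1

Solving yields:
  pi_A = 523/2746
  pi_B = 878/4119
  pi_C = 4057/16476
  pi_D = 717/5492
  pi_E = 603/2746

Verification (pi * P):
  523/2746*1/8 + 878/4119*1/8 + 4057/16476*5/16 + 717/5492*1/16 + 603/2746*1/4 = 523/2746 = pi_A  (ok)
  523/2746*3/16 + 878/4119*1/16 + 4057/16476*3/16 + 717/5492*1/16 + 603/2746*1/2 = 878/4119 = pi_B  (ok)
  523/2746*5/16 + 878/4119*7/16 + 4057/16476*1/8 + 717/5492*3/8 + 603/2746*1/16 = 4057/16476 = pi_C  (ok)
  523/2746*1/16 + 878/4119*1/16 + 4057/16476*1/4 + 717/5492*1/8 + 603/2746*1/8 = 717/5492 = pi_D  (ok)
  523/2746*5/16 + 878/4119*5/16 + 4057/16476*1/8 + 717/5492*3/8 + 603/2746*1/16 = 603/2746 = pi_E  (ok)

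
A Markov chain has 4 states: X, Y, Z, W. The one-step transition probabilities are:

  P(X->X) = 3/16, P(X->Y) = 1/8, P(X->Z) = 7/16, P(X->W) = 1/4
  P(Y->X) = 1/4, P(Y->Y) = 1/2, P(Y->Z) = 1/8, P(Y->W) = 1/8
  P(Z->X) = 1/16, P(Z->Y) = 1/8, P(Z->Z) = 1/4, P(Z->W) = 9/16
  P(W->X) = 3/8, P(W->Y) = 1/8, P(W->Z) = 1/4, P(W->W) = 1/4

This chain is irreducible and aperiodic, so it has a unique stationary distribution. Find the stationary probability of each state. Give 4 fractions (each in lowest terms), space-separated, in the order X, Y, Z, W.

Answer: 358/1595 1/5 426/1595 492/1595

Derivation:
The stationary distribution satisfies pi = pi * P, i.e.:
  pi_X = 3/16*pi_X + 1/4*pi_Y + 1/16*pi_Z + 3/8*pi_W
  pi_Y = 1/8*pi_X + 1/2*pi_Y + 1/8*pi_Z + 1/8*pi_W
  pi_Z = 7/16*pi_X + 1/8*pi_Y + 1/4*pi_Z + 1/4*pi_W
  pi_W = 1/4*pi_X + 1/8*pi_Y + 9/16*pi_Z + 1/4*pi_W
with normalization: pi_X + pi_Y + pi_Z + pi_W = 1.

Using the first 3 balance equations plus normalization, the linear system A*pi = b is:
  [-13/16, 1/4, 1/16, 3/8] . pi = 0
  [1/8, -1/2, 1/8, 1/8] . pi = 0
  [7/16, 1/8, -3/4, 1/4] . pi = 0
  [1, 1, 1, 1] . pi = 1

Solving yields:
  pi_X = 358/1595
  pi_Y = 1/5
  pi_Z = 426/1595
  pi_W = 492/1595

Verification (pi * P):
  358/1595*3/16 + 1/5*1/4 + 426/1595*1/16 + 492/1595*3/8 = 358/1595 = pi_X  (ok)
  358/1595*1/8 + 1/5*1/2 + 426/1595*1/8 + 492/1595*1/8 = 1/5 = pi_Y  (ok)
  358/1595*7/16 + 1/5*1/8 + 426/1595*1/4 + 492/1595*1/4 = 426/1595 = pi_Z  (ok)
  358/1595*1/4 + 1/5*1/8 + 426/1595*9/16 + 492/1595*1/4 = 492/1595 = pi_W  (ok)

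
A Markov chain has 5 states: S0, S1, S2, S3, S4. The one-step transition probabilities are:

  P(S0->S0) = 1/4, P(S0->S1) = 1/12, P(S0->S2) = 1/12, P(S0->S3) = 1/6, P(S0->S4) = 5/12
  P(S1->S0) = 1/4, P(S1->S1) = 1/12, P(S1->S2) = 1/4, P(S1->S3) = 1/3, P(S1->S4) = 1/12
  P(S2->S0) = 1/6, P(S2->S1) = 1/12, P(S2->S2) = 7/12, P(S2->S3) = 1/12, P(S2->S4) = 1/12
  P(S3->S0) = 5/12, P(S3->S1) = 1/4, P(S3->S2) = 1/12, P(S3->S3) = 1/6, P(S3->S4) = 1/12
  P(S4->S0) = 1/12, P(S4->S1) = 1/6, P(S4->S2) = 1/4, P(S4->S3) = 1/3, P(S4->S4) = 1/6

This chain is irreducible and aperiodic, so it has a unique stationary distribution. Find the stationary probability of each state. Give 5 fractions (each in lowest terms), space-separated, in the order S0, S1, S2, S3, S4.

Answer: 1709/7398 965/7398 331/1233 722/3699 647/3699

Derivation:
The stationary distribution satisfies pi = pi * P, i.e.:
  pi_S0 = 1/4*pi_S0 + 1/4*pi_S1 + 1/6*pi_S2 + 5/12*pi_S3 + 1/12*pi_S4
  pi_S1 = 1/12*pi_S0 + 1/12*pi_S1 + 1/12*pi_S2 + 1/4*pi_S3 + 1/6*pi_S4
  pi_S2 = 1/12*pi_S0 + 1/4*pi_S1 + 7/12*pi_S2 + 1/12*pi_S3 + 1/4*pi_S4
  pi_S3 = 1/6*pi_S0 + 1/3*pi_S1 + 1/12*pi_S2 + 1/6*pi_S3 + 1/3*pi_S4
  pi_S4 = 5/12*pi_S0 + 1/12*pi_S1 + 1/12*pi_S2 + 1/12*pi_S3 + 1/6*pi_S4
with normalization: pi_S0 + pi_S1 + pi_S2 + pi_S3 + pi_S4 = 1.

Using the first 4 balance equations plus normalization, the linear system A*pi = b is:
  [-3/4, 1/4, 1/6, 5/12, 1/12] . pi = 0
  [1/12, -11/12, 1/12, 1/4, 1/6] . pi = 0
  [1/12, 1/4, -5/12, 1/12, 1/4] . pi = 0
  [1/6, 1/3, 1/12, -5/6, 1/3] . pi = 0
  [1, 1, 1, 1, 1] . pi = 1

Solving yields:
  pi_S0 = 1709/7398
  pi_S1 = 965/7398
  pi_S2 = 331/1233
  pi_S3 = 722/3699
  pi_S4 = 647/3699

Verification (pi * P):
  1709/7398*1/4 + 965/7398*1/4 + 331/1233*1/6 + 722/3699*5/12 + 647/3699*1/12 = 1709/7398 = pi_S0  (ok)
  1709/7398*1/12 + 965/7398*1/12 + 331/1233*1/12 + 722/3699*1/4 + 647/3699*1/6 = 965/7398 = pi_S1  (ok)
  1709/7398*1/12 + 965/7398*1/4 + 331/1233*7/12 + 722/3699*1/12 + 647/3699*1/4 = 331/1233 = pi_S2  (ok)
  1709/7398*1/6 + 965/7398*1/3 + 331/1233*1/12 + 722/3699*1/6 + 647/3699*1/3 = 722/3699 = pi_S3  (ok)
  1709/7398*5/12 + 965/7398*1/12 + 331/1233*1/12 + 722/3699*1/12 + 647/3699*1/6 = 647/3699 = pi_S4  (ok)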